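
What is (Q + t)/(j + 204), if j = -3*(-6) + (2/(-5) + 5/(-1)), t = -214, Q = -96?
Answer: -1550/1083 ≈ -1.4312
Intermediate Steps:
j = 63/5 (j = 18 + (2*(-⅕) + 5*(-1)) = 18 + (-⅖ - 5) = 18 - 27/5 = 63/5 ≈ 12.600)
(Q + t)/(j + 204) = (-96 - 214)/(63/5 + 204) = -310/1083/5 = -310*5/1083 = -1550/1083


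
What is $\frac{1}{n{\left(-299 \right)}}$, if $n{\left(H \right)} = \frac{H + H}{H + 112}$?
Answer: $\frac{187}{598} \approx 0.31271$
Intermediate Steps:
$n{\left(H \right)} = \frac{2 H}{112 + H}$
$\frac{1}{n{\left(-299 \right)}} = \frac{1}{2 \left(-299\right) \frac{1}{112 - 299}} = \frac{1}{2 \left(-299\right) \frac{1}{-187}} = \frac{1}{2 \left(-299\right) \left(- \frac{1}{187}\right)} = \frac{1}{\frac{598}{187}} = \frac{187}{598}$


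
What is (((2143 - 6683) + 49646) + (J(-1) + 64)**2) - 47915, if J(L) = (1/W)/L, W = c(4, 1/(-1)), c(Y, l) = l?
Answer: 1416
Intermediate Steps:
W = -1 (W = 1/(-1) = 1*(-1) = -1)
J(L) = -1/L (J(L) = (1/(-1))/L = (1*(-1))/L = -1/L)
(((2143 - 6683) + 49646) + (J(-1) + 64)**2) - 47915 = (((2143 - 6683) + 49646) + (-1/(-1) + 64)**2) - 47915 = ((-4540 + 49646) + (-1*(-1) + 64)**2) - 47915 = (45106 + (1 + 64)**2) - 47915 = (45106 + 65**2) - 47915 = (45106 + 4225) - 47915 = 49331 - 47915 = 1416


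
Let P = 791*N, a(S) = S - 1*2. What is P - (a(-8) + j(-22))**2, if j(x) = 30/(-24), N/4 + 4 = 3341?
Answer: 168930263/16 ≈ 1.0558e+7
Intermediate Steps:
N = 13348 (N = -16 + 4*3341 = -16 + 13364 = 13348)
a(S) = -2 + S (a(S) = S - 2 = -2 + S)
j(x) = -5/4 (j(x) = 30*(-1/24) = -5/4)
P = 10558268 (P = 791*13348 = 10558268)
P - (a(-8) + j(-22))**2 = 10558268 - ((-2 - 8) - 5/4)**2 = 10558268 - (-10 - 5/4)**2 = 10558268 - (-45/4)**2 = 10558268 - 1*2025/16 = 10558268 - 2025/16 = 168930263/16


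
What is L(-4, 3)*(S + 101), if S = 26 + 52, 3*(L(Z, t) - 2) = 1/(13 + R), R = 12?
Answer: 27029/75 ≈ 360.39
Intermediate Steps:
L(Z, t) = 151/75 (L(Z, t) = 2 + 1/(3*(13 + 12)) = 2 + (⅓)/25 = 2 + (⅓)*(1/25) = 2 + 1/75 = 151/75)
S = 78
L(-4, 3)*(S + 101) = 151*(78 + 101)/75 = (151/75)*179 = 27029/75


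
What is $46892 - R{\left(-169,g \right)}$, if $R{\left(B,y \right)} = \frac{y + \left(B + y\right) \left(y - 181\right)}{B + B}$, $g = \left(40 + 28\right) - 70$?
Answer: $\frac{1221599}{26} \approx 46985.0$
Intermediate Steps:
$g = -2$ ($g = 68 - 70 = -2$)
$R{\left(B,y \right)} = \frac{y + \left(-181 + y\right) \left(B + y\right)}{2 B}$ ($R{\left(B,y \right)} = \frac{y + \left(B + y\right) \left(-181 + y\right)}{2 B} = \left(y + \left(-181 + y\right) \left(B + y\right)\right) \frac{1}{2 B} = \frac{y + \left(-181 + y\right) \left(B + y\right)}{2 B}$)
$46892 - R{\left(-169,g \right)} = 46892 - \frac{\left(-2\right)^{2} - -360 - 169 \left(-181 - 2\right)}{2 \left(-169\right)} = 46892 - \frac{1}{2} \left(- \frac{1}{169}\right) \left(4 + 360 - -30927\right) = 46892 - \frac{1}{2} \left(- \frac{1}{169}\right) \left(4 + 360 + 30927\right) = 46892 - \frac{1}{2} \left(- \frac{1}{169}\right) 31291 = 46892 - - \frac{2407}{26} = 46892 + \frac{2407}{26} = \frac{1221599}{26}$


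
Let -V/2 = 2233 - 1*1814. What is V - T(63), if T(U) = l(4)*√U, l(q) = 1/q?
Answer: -838 - 3*√7/4 ≈ -839.98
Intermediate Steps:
T(U) = √U/4
V = -838 (V = -2*(2233 - 1*1814) = -2*(2233 - 1814) = -2*419 = -838)
V - T(63) = -838 - √63/4 = -838 - 3*√7/4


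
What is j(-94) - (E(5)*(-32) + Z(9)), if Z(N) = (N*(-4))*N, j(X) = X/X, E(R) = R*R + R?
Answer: 1285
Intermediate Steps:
E(R) = R + R² (E(R) = R² + R = R + R²)
j(X) = 1
Z(N) = -4*N² (Z(N) = (-4*N)*N = -4*N²)
j(-94) - (E(5)*(-32) + Z(9)) = 1 - ((5*(1 + 5))*(-32) - 4*9²) = 1 - ((5*6)*(-32) - 4*81) = 1 - (30*(-32) - 324) = 1 - (-960 - 324) = 1 - 1*(-1284) = 1 + 1284 = 1285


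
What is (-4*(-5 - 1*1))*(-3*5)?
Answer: -360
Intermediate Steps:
(-4*(-5 - 1*1))*(-3*5) = -4*(-5 - 1)*(-15) = -4*(-6)*(-15) = 24*(-15) = -360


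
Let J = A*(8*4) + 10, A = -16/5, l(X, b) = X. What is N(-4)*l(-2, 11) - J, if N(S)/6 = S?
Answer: 702/5 ≈ 140.40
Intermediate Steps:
A = -16/5 (A = -16*⅕ = -16/5 ≈ -3.2000)
N(S) = 6*S
J = -462/5 (J = -128*4/5 + 10 = -16/5*32 + 10 = -512/5 + 10 = -462/5 ≈ -92.400)
N(-4)*l(-2, 11) - J = (6*(-4))*(-2) - 1*(-462/5) = -24*(-2) + 462/5 = 48 + 462/5 = 702/5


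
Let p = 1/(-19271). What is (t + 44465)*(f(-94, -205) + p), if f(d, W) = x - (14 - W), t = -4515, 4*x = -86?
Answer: -185155326175/19271 ≈ -9.6080e+6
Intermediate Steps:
x = -43/2 (x = (1/4)*(-86) = -43/2 ≈ -21.500)
p = -1/19271 ≈ -5.1891e-5
f(d, W) = -71/2 + W (f(d, W) = -43/2 - (14 - W) = -43/2 + (-14 + W) = -71/2 + W)
(t + 44465)*(f(-94, -205) + p) = (-4515 + 44465)*((-71/2 - 205) - 1/19271) = 39950*(-481/2 - 1/19271) = 39950*(-9269353/38542) = -185155326175/19271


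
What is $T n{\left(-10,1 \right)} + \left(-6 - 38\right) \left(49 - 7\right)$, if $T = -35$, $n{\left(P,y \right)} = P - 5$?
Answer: $-1323$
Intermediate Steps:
$n{\left(P,y \right)} = -5 + P$
$T n{\left(-10,1 \right)} + \left(-6 - 38\right) \left(49 - 7\right) = - 35 \left(-5 - 10\right) + \left(-6 - 38\right) \left(49 - 7\right) = \left(-35\right) \left(-15\right) - 1848 = 525 - 1848 = -1323$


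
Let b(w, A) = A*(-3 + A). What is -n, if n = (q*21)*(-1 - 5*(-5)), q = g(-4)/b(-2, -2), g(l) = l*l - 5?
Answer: -2772/5 ≈ -554.40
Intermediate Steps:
g(l) = -5 + l² (g(l) = l² - 5 = -5 + l²)
q = 11/10 (q = (-5 + (-4)²)/((-2*(-3 - 2))) = (-5 + 16)/((-2*(-5))) = 11/10 ≈ 1.1000)
n = 2772/5 (n = ((11/10)*21)*(-1 - 5*(-5)) = 231*(-1 + 25)/10 = (231/10)*24 = 2772/5 ≈ 554.40)
-n = -1*2772/5 = -2772/5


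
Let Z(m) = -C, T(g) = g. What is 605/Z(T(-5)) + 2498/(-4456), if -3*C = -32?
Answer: -1020947/17824 ≈ -57.279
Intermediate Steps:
C = 32/3 (C = -1/3*(-32) = 32/3 ≈ 10.667)
Z(m) = -32/3 (Z(m) = -1*32/3 = -32/3)
605/Z(T(-5)) + 2498/(-4456) = 605/(-32/3) + 2498/(-4456) = 605*(-3/32) + 2498*(-1/4456) = -1815/32 - 1249/2228 = -1020947/17824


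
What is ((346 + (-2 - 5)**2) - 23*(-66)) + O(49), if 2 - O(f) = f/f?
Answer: 1914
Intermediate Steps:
O(f) = 1 (O(f) = 2 - f/f = 2 - 1*1 = 2 - 1 = 1)
((346 + (-2 - 5)**2) - 23*(-66)) + O(49) = ((346 + (-2 - 5)**2) - 23*(-66)) + 1 = ((346 + (-7)**2) + 1518) + 1 = ((346 + 49) + 1518) + 1 = (395 + 1518) + 1 = 1913 + 1 = 1914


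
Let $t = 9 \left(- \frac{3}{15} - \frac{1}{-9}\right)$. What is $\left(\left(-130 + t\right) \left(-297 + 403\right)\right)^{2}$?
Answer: $\frac{4805816976}{25} \approx 1.9223 \cdot 10^{8}$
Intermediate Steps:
$t = - \frac{4}{5}$ ($t = 9 \left(\left(-3\right) \frac{1}{15} - - \frac{1}{9}\right) = 9 \left(- \frac{1}{5} + \frac{1}{9}\right) = 9 \left(- \frac{4}{45}\right) = - \frac{4}{5} \approx -0.8$)
$\left(\left(-130 + t\right) \left(-297 + 403\right)\right)^{2} = \left(\left(-130 - \frac{4}{5}\right) \left(-297 + 403\right)\right)^{2} = \left(\left(- \frac{654}{5}\right) 106\right)^{2} = \left(- \frac{69324}{5}\right)^{2} = \frac{4805816976}{25}$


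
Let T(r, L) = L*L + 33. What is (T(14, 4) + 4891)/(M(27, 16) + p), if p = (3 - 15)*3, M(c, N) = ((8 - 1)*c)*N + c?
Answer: 988/603 ≈ 1.6385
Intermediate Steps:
T(r, L) = 33 + L**2 (T(r, L) = L**2 + 33 = 33 + L**2)
M(c, N) = c + 7*N*c (M(c, N) = (7*c)*N + c = 7*N*c + c = c + 7*N*c)
p = -36 (p = -12*3 = -36)
(T(14, 4) + 4891)/(M(27, 16) + p) = ((33 + 4**2) + 4891)/(27*(1 + 7*16) - 36) = ((33 + 16) + 4891)/(27*(1 + 112) - 36) = (49 + 4891)/(27*113 - 36) = 4940/(3051 - 36) = 4940/3015 = 4940*(1/3015) = 988/603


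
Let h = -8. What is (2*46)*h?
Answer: -736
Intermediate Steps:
(2*46)*h = (2*46)*(-8) = 92*(-8) = -736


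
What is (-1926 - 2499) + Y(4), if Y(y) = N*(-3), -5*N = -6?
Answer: -22143/5 ≈ -4428.6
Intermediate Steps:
N = 6/5 (N = -1/5*(-6) = 6/5 ≈ 1.2000)
Y(y) = -18/5 (Y(y) = (6/5)*(-3) = -18/5)
(-1926 - 2499) + Y(4) = (-1926 - 2499) - 18/5 = -4425 - 18/5 = -22143/5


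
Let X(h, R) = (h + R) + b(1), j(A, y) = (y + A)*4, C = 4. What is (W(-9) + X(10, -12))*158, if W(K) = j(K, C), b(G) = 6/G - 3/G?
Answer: -3002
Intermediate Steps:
j(A, y) = 4*A + 4*y (j(A, y) = (A + y)*4 = 4*A + 4*y)
b(G) = 3/G
W(K) = 16 + 4*K (W(K) = 4*K + 4*4 = 4*K + 16 = 16 + 4*K)
X(h, R) = 3 + R + h (X(h, R) = (h + R) + 3/1 = (R + h) + 3*1 = (R + h) + 3 = 3 + R + h)
(W(-9) + X(10, -12))*158 = ((16 + 4*(-9)) + (3 - 12 + 10))*158 = ((16 - 36) + 1)*158 = (-20 + 1)*158 = -19*158 = -3002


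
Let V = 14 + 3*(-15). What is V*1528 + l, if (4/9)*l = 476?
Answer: -46297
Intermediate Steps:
l = 1071 (l = (9/4)*476 = 1071)
V = -31 (V = 14 - 45 = -31)
V*1528 + l = -31*1528 + 1071 = -47368 + 1071 = -46297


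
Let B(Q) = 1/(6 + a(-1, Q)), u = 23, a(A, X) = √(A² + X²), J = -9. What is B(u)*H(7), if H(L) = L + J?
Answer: 6/247 - √530/247 ≈ -0.068914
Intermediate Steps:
H(L) = -9 + L (H(L) = L - 9 = -9 + L)
B(Q) = 1/(6 + √(1 + Q²)) (B(Q) = 1/(6 + √((-1)² + Q²)) = 1/(6 + √(1 + Q²)))
B(u)*H(7) = (-9 + 7)/(6 + √(1 + 23²)) = -2/(6 + √(1 + 529)) = -2/(6 + √530)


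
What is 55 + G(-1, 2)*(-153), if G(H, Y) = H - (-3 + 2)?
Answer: 55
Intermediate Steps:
G(H, Y) = 1 + H (G(H, Y) = H - 1*(-1) = H + 1 = 1 + H)
55 + G(-1, 2)*(-153) = 55 + (1 - 1)*(-153) = 55 + 0*(-153) = 55 + 0 = 55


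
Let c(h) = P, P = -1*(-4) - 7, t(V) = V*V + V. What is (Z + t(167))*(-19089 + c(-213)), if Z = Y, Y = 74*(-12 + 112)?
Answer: -676925952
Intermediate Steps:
Y = 7400 (Y = 74*100 = 7400)
Z = 7400
t(V) = V + V**2 (t(V) = V**2 + V = V + V**2)
P = -3 (P = 4 - 7 = -3)
c(h) = -3
(Z + t(167))*(-19089 + c(-213)) = (7400 + 167*(1 + 167))*(-19089 - 3) = (7400 + 167*168)*(-19092) = (7400 + 28056)*(-19092) = 35456*(-19092) = -676925952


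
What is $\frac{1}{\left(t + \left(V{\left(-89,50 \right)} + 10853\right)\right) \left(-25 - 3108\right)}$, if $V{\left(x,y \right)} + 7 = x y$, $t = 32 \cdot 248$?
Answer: $- \frac{1}{44902156} \approx -2.2271 \cdot 10^{-8}$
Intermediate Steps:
$t = 7936$
$V{\left(x,y \right)} = -7 + x y$
$\frac{1}{\left(t + \left(V{\left(-89,50 \right)} + 10853\right)\right) \left(-25 - 3108\right)} = \frac{1}{\left(7936 + \left(\left(-7 - 4450\right) + 10853\right)\right) \left(-25 - 3108\right)} = \frac{1}{\left(7936 + \left(\left(-7 - 4450\right) + 10853\right)\right) \left(-3133\right)} = \frac{1}{\left(7936 + \left(-4457 + 10853\right)\right) \left(-3133\right)} = \frac{1}{\left(7936 + 6396\right) \left(-3133\right)} = \frac{1}{14332 \left(-3133\right)} = \frac{1}{-44902156} = - \frac{1}{44902156}$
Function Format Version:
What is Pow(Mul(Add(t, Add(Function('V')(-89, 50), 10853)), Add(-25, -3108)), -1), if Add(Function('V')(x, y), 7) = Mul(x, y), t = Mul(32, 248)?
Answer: Rational(-1, 44902156) ≈ -2.2271e-8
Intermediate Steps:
t = 7936
Function('V')(x, y) = Add(-7, Mul(x, y))
Pow(Mul(Add(t, Add(Function('V')(-89, 50), 10853)), Add(-25, -3108)), -1) = Pow(Mul(Add(7936, Add(Add(-7, Mul(-89, 50)), 10853)), Add(-25, -3108)), -1) = Pow(Mul(Add(7936, Add(Add(-7, -4450), 10853)), -3133), -1) = Pow(Mul(Add(7936, Add(-4457, 10853)), -3133), -1) = Pow(Mul(Add(7936, 6396), -3133), -1) = Pow(Mul(14332, -3133), -1) = Pow(-44902156, -1) = Rational(-1, 44902156)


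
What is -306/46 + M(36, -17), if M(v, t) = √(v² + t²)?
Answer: -153/23 + √1585 ≈ 33.160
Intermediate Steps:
M(v, t) = √(t² + v²)
-306/46 + M(36, -17) = -306/46 + √((-17)² + 36²) = (1/46)*(-306) + √(289 + 1296) = -153/23 + √1585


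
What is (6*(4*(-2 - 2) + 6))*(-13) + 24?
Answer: 804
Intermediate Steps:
(6*(4*(-2 - 2) + 6))*(-13) + 24 = (6*(4*(-4) + 6))*(-13) + 24 = (6*(-16 + 6))*(-13) + 24 = (6*(-10))*(-13) + 24 = -60*(-13) + 24 = 780 + 24 = 804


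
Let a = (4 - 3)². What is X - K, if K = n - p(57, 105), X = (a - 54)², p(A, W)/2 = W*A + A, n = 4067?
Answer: 10826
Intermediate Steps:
a = 1 (a = 1² = 1)
p(A, W) = 2*A + 2*A*W (p(A, W) = 2*(W*A + A) = 2*(A*W + A) = 2*(A + A*W) = 2*A + 2*A*W)
X = 2809 (X = (1 - 54)² = (-53)² = 2809)
K = -8017 (K = 4067 - 2*57*(1 + 105) = 4067 - 2*57*106 = 4067 - 1*12084 = 4067 - 12084 = -8017)
X - K = 2809 - 1*(-8017) = 2809 + 8017 = 10826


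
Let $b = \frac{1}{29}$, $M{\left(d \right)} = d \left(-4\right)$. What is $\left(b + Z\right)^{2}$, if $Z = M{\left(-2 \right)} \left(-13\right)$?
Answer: $\frac{9090225}{841} \approx 10809.0$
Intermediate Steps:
$M{\left(d \right)} = - 4 d$
$b = \frac{1}{29} \approx 0.034483$
$Z = -104$ ($Z = \left(-4\right) \left(-2\right) \left(-13\right) = 8 \left(-13\right) = -104$)
$\left(b + Z\right)^{2} = \left(\frac{1}{29} - 104\right)^{2} = \left(- \frac{3015}{29}\right)^{2} = \frac{9090225}{841}$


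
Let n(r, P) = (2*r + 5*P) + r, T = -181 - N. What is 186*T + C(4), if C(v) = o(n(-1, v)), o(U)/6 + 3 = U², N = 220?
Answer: -72870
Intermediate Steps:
T = -401 (T = -181 - 1*220 = -181 - 220 = -401)
n(r, P) = 3*r + 5*P
o(U) = -18 + 6*U²
C(v) = -18 + 6*(-3 + 5*v)² (C(v) = -18 + 6*(3*(-1) + 5*v)² = -18 + 6*(-3 + 5*v)²)
186*T + C(4) = 186*(-401) + (-18 + 6*(-3 + 5*4)²) = -74586 + (-18 + 6*(-3 + 20)²) = -74586 + (-18 + 6*17²) = -74586 + (-18 + 6*289) = -74586 + (-18 + 1734) = -74586 + 1716 = -72870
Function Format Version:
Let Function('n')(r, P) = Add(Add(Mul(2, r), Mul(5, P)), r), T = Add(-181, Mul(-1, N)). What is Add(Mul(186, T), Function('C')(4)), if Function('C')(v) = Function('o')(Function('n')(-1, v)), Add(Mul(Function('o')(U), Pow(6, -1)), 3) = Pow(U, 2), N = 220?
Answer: -72870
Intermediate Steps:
T = -401 (T = Add(-181, Mul(-1, 220)) = Add(-181, -220) = -401)
Function('n')(r, P) = Add(Mul(3, r), Mul(5, P))
Function('o')(U) = Add(-18, Mul(6, Pow(U, 2)))
Function('C')(v) = Add(-18, Mul(6, Pow(Add(-3, Mul(5, v)), 2))) (Function('C')(v) = Add(-18, Mul(6, Pow(Add(Mul(3, -1), Mul(5, v)), 2))) = Add(-18, Mul(6, Pow(Add(-3, Mul(5, v)), 2))))
Add(Mul(186, T), Function('C')(4)) = Add(Mul(186, -401), Add(-18, Mul(6, Pow(Add(-3, Mul(5, 4)), 2)))) = Add(-74586, Add(-18, Mul(6, Pow(Add(-3, 20), 2)))) = Add(-74586, Add(-18, Mul(6, Pow(17, 2)))) = Add(-74586, Add(-18, Mul(6, 289))) = Add(-74586, Add(-18, 1734)) = Add(-74586, 1716) = -72870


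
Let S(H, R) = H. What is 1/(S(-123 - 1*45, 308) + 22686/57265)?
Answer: -57265/9597834 ≈ -0.0059664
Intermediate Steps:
1/(S(-123 - 1*45, 308) + 22686/57265) = 1/((-123 - 1*45) + 22686/57265) = 1/((-123 - 45) + 22686*(1/57265)) = 1/(-168 + 22686/57265) = 1/(-9597834/57265) = -57265/9597834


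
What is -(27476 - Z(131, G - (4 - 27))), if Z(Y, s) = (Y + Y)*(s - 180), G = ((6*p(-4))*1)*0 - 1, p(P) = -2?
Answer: -68872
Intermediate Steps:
G = -1 (G = ((6*(-2))*1)*0 - 1 = -12*1*0 - 1 = -12*0 - 1 = 0 - 1 = -1)
Z(Y, s) = 2*Y*(-180 + s) (Z(Y, s) = (2*Y)*(-180 + s) = 2*Y*(-180 + s))
-(27476 - Z(131, G - (4 - 27))) = -(27476 - 2*131*(-180 + (-1 - (4 - 27)))) = -(27476 - 2*131*(-180 + (-1 - 1*(-23)))) = -(27476 - 2*131*(-180 + (-1 + 23))) = -(27476 - 2*131*(-180 + 22)) = -(27476 - 2*131*(-158)) = -(27476 - 1*(-41396)) = -(27476 + 41396) = -1*68872 = -68872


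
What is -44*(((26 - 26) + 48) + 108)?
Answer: -6864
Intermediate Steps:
-44*(((26 - 26) + 48) + 108) = -44*((0 + 48) + 108) = -44*(48 + 108) = -44*156 = -6864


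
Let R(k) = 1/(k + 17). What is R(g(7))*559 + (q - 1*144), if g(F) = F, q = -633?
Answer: -18089/24 ≈ -753.71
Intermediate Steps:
R(k) = 1/(17 + k)
R(g(7))*559 + (q - 1*144) = 559/(17 + 7) + (-633 - 1*144) = 559/24 + (-633 - 144) = (1/24)*559 - 777 = 559/24 - 777 = -18089/24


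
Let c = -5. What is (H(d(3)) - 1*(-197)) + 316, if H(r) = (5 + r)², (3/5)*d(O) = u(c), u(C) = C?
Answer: 4717/9 ≈ 524.11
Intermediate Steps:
d(O) = -25/3 (d(O) = (5/3)*(-5) = -25/3)
(H(d(3)) - 1*(-197)) + 316 = ((5 - 25/3)² - 1*(-197)) + 316 = ((-10/3)² + 197) + 316 = (100/9 + 197) + 316 = 1873/9 + 316 = 4717/9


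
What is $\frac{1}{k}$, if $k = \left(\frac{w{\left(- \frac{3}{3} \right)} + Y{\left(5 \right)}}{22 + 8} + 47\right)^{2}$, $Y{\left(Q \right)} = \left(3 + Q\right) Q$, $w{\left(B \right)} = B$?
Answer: $\frac{100}{233289} \approx 0.00042865$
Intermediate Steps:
$Y{\left(Q \right)} = Q \left(3 + Q\right)$
$k = \frac{233289}{100}$ ($k = \left(\frac{- \frac{3}{3} + 5 \left(3 + 5\right)}{22 + 8} + 47\right)^{2} = \left(\frac{\left(-3\right) \frac{1}{3} + 5 \cdot 8}{30} + 47\right)^{2} = \left(\left(-1 + 40\right) \frac{1}{30} + 47\right)^{2} = \left(39 \cdot \frac{1}{30} + 47\right)^{2} = \left(\frac{13}{10} + 47\right)^{2} = \left(\frac{483}{10}\right)^{2} = \frac{233289}{100} \approx 2332.9$)
$\frac{1}{k} = \frac{1}{\frac{233289}{100}} = \frac{100}{233289}$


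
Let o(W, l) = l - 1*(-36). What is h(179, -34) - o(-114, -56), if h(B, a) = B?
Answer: 199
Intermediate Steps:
o(W, l) = 36 + l (o(W, l) = l + 36 = 36 + l)
h(179, -34) - o(-114, -56) = 179 - (36 - 56) = 179 - 1*(-20) = 179 + 20 = 199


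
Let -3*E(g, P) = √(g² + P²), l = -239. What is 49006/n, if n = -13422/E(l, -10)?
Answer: 24503*√57221/20133 ≈ 291.13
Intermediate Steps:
E(g, P) = -√(P² + g²)/3 (E(g, P) = -√(g² + P²)/3 = -√(P² + g²)/3)
n = 40266*√57221/57221 (n = -13422*(-3/√((-10)² + (-239)²)) = -13422*(-3/√(100 + 57121)) = -13422*(-3*√57221/57221) = -(-40266)*√57221/57221 = 40266*√57221/57221 ≈ 168.33)
49006/n = 49006/((40266*√57221/57221)) = 49006*(√57221/40266) = 24503*√57221/20133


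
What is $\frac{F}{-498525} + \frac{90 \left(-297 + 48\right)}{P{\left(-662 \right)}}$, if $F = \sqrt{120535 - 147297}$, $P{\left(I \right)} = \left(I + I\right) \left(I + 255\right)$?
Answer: $- \frac{11205}{269434} - \frac{i \sqrt{26762}}{498525} \approx -0.041587 - 0.00032815 i$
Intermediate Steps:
$P{\left(I \right)} = 2 I \left(255 + I\right)$
$F = i \sqrt{26762}$ ($F = \sqrt{-26762} = i \sqrt{26762} \approx 163.59 i$)
$\frac{F}{-498525} + \frac{90 \left(-297 + 48\right)}{P{\left(-662 \right)}} = \frac{i \sqrt{26762}}{-498525} + \frac{90 \left(-297 + 48\right)}{2 \left(-662\right) \left(255 - 662\right)} = i \sqrt{26762} \left(- \frac{1}{498525}\right) + \frac{90 \left(-249\right)}{2 \left(-662\right) \left(-407\right)} = - \frac{i \sqrt{26762}}{498525} - \frac{22410}{538868} = - \frac{i \sqrt{26762}}{498525} - \frac{11205}{269434} = - \frac{11205}{269434} - \frac{i \sqrt{26762}}{498525}$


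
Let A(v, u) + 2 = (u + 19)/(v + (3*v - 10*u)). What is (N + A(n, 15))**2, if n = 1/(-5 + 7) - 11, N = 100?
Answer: 88190881/9216 ≈ 9569.3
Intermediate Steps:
n = -21/2 (n = 1/2 - 11 = -21/2 ≈ -10.500)
A(v, u) = -2 + (19 + u)/(-10*u + 4*v) (A(v, u) = -2 + (u + 19)/(v + (3*v - 10*u)) = -2 + (19 + u)/(v + (-10*u + 3*v)) = -2 + (19 + u)/(-10*u + 4*v))
(N + A(n, 15))**2 = (100 + (-19 - 21*15 + 8*(-21/2))/(2*(-2*(-21/2) + 5*15)))**2 = (100 + (-19 - 315 - 84)/(2*(21 + 75)))**2 = (100 + (1/2)*(-418)/96)**2 = (100 + (1/2)*(1/96)*(-418))**2 = (100 - 209/96)**2 = (9391/96)**2 = 88190881/9216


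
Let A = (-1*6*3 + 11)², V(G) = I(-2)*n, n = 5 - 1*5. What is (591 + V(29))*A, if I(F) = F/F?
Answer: 28959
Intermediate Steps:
I(F) = 1
n = 0 (n = 5 - 5 = 0)
V(G) = 0 (V(G) = 1*0 = 0)
A = 49 (A = (-6*3 + 11)² = (-18 + 11)² = (-7)² = 49)
(591 + V(29))*A = (591 + 0)*49 = 591*49 = 28959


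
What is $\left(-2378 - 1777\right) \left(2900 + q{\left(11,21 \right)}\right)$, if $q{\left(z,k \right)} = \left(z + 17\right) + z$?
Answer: $-12211545$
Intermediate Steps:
$q{\left(z,k \right)} = 17 + 2 z$ ($q{\left(z,k \right)} = \left(17 + z\right) + z = 17 + 2 z$)
$\left(-2378 - 1777\right) \left(2900 + q{\left(11,21 \right)}\right) = \left(-2378 - 1777\right) \left(2900 + \left(17 + 2 \cdot 11\right)\right) = - 4155 \left(2900 + \left(17 + 22\right)\right) = - 4155 \left(2900 + 39\right) = \left(-4155\right) 2939 = -12211545$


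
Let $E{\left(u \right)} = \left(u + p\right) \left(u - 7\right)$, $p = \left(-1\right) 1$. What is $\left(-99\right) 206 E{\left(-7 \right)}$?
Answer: $-2284128$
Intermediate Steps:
$p = -1$
$E{\left(u \right)} = \left(-1 + u\right) \left(-7 + u\right)$ ($E{\left(u \right)} = \left(u - 1\right) \left(u - 7\right) = \left(-1 + u\right) \left(-7 + u\right)$)
$\left(-99\right) 206 E{\left(-7 \right)} = \left(-99\right) 206 \left(7 + \left(-7\right)^{2} - -56\right) = - 20394 \left(7 + 49 + 56\right) = \left(-20394\right) 112 = -2284128$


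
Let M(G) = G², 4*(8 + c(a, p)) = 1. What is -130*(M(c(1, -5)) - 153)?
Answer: 96655/8 ≈ 12082.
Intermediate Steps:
c(a, p) = -31/4 (c(a, p) = -8 + (¼)*1 = -8 + ¼ = -31/4)
-130*(M(c(1, -5)) - 153) = -130*((-31/4)² - 153) = -130*(961/16 - 153) = -130*(-1487/16) = 96655/8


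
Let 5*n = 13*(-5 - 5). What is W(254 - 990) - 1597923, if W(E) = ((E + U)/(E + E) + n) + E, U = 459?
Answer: -2353264043/1472 ≈ -1.5987e+6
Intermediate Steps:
n = -26 (n = (13*(-5 - 5))/5 = (13*(-10))/5 = (⅕)*(-130) = -26)
W(E) = -26 + E + (459 + E)/(2*E) (W(E) = ((E + 459)/(E + E) - 26) + E = ((459 + E)/((2*E)) - 26) + E = ((459 + E)*(1/(2*E)) - 26) + E = ((459 + E)/(2*E) - 26) + E = (-26 + (459 + E)/(2*E)) + E = -26 + E + (459 + E)/(2*E))
W(254 - 990) - 1597923 = (-51/2 + (254 - 990) + 459/(2*(254 - 990))) - 1597923 = (-51/2 - 736 + (459/2)/(-736)) - 1597923 = (-51/2 - 736 + (459/2)*(-1/736)) - 1597923 = (-51/2 - 736 - 459/1472) - 1597923 = -1121387/1472 - 1597923 = -2353264043/1472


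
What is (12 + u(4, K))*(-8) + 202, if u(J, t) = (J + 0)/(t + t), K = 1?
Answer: 90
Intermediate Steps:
u(J, t) = J/(2*t) (u(J, t) = J/((2*t)) = J*(1/(2*t)) = J/(2*t))
(12 + u(4, K))*(-8) + 202 = (12 + (½)*4/1)*(-8) + 202 = (12 + (½)*4*1)*(-8) + 202 = (12 + 2)*(-8) + 202 = 14*(-8) + 202 = -112 + 202 = 90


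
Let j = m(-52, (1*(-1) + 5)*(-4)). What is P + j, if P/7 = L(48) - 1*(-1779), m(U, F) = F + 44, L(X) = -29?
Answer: 12278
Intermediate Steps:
m(U, F) = 44 + F
j = 28 (j = 44 + (1*(-1) + 5)*(-4) = 44 + (-1 + 5)*(-4) = 44 + 4*(-4) = 44 - 16 = 28)
P = 12250 (P = 7*(-29 - 1*(-1779)) = 7*(-29 + 1779) = 7*1750 = 12250)
P + j = 12250 + 28 = 12278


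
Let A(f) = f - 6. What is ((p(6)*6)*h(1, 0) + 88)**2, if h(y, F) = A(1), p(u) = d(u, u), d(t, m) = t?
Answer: 8464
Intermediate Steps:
A(f) = -6 + f (A(f) = f - 1*6 = f - 6 = -6 + f)
p(u) = u
h(y, F) = -5 (h(y, F) = -6 + 1 = -5)
((p(6)*6)*h(1, 0) + 88)**2 = ((6*6)*(-5) + 88)**2 = (36*(-5) + 88)**2 = (-180 + 88)**2 = (-92)**2 = 8464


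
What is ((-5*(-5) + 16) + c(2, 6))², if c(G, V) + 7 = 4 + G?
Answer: 1600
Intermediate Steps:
c(G, V) = -3 + G (c(G, V) = -7 + (4 + G) = -3 + G)
((-5*(-5) + 16) + c(2, 6))² = ((-5*(-5) + 16) + (-3 + 2))² = ((25 + 16) - 1)² = (41 - 1)² = 40² = 1600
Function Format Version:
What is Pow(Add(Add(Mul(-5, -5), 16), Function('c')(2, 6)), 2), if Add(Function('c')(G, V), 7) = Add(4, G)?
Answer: 1600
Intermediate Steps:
Function('c')(G, V) = Add(-3, G) (Function('c')(G, V) = Add(-7, Add(4, G)) = Add(-3, G))
Pow(Add(Add(Mul(-5, -5), 16), Function('c')(2, 6)), 2) = Pow(Add(Add(Mul(-5, -5), 16), Add(-3, 2)), 2) = Pow(Add(Add(25, 16), -1), 2) = Pow(Add(41, -1), 2) = Pow(40, 2) = 1600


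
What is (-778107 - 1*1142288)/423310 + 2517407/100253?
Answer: 174623639447/8487619486 ≈ 20.574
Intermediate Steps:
(-778107 - 1*1142288)/423310 + 2517407/100253 = (-778107 - 1142288)*(1/423310) + 2517407*(1/100253) = -1920395*1/423310 + 2517407/100253 = -384079/84662 + 2517407/100253 = 174623639447/8487619486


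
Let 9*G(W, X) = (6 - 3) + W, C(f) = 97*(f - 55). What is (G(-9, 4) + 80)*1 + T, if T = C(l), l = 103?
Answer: 14206/3 ≈ 4735.3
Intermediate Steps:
C(f) = -5335 + 97*f (C(f) = 97*(-55 + f) = -5335 + 97*f)
G(W, X) = ⅓ + W/9 (G(W, X) = ((6 - 3) + W)/9 = (3 + W)/9 = ⅓ + W/9)
T = 4656 (T = -5335 + 97*103 = -5335 + 9991 = 4656)
(G(-9, 4) + 80)*1 + T = ((⅓ + (⅑)*(-9)) + 80)*1 + 4656 = ((⅓ - 1) + 80)*1 + 4656 = (-⅔ + 80)*1 + 4656 = (238/3)*1 + 4656 = 238/3 + 4656 = 14206/3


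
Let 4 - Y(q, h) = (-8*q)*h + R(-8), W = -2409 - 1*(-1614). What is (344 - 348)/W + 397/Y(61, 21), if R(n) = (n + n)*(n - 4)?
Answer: 71171/1599540 ≈ 0.044495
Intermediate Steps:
R(n) = 2*n*(-4 + n) (R(n) = (2*n)*(-4 + n) = 2*n*(-4 + n))
W = -795 (W = -2409 + 1614 = -795)
Y(q, h) = -188 + 8*h*q (Y(q, h) = 4 - ((-8*q)*h + 2*(-8)*(-4 - 8)) = 4 - (-8*h*q + 2*(-8)*(-12)) = 4 - (-8*h*q + 192) = 4 - (192 - 8*h*q) = 4 + (-192 + 8*h*q) = -188 + 8*h*q)
(344 - 348)/W + 397/Y(61, 21) = (344 - 348)/(-795) + 397/(-188 + 8*21*61) = -4*(-1/795) + 397/(-188 + 10248) = 4/795 + 397/10060 = 71171/1599540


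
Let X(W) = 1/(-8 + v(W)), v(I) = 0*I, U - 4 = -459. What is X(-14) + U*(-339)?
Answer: 1233959/8 ≈ 1.5425e+5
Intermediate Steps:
U = -455 (U = 4 - 459 = -455)
v(I) = 0
X(W) = -⅛ (X(W) = 1/(-8 + 0) = 1/(-8) = -⅛)
X(-14) + U*(-339) = -⅛ - 455*(-339) = -⅛ + 154245 = 1233959/8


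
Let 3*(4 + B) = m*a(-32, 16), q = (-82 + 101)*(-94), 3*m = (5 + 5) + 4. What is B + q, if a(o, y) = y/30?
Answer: -241538/135 ≈ -1789.2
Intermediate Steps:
a(o, y) = y/30 (a(o, y) = y*(1/30) = y/30)
m = 14/3 (m = ((5 + 5) + 4)/3 = (10 + 4)/3 = (⅓)*14 = 14/3 ≈ 4.6667)
q = -1786 (q = 19*(-94) = -1786)
B = -428/135 (B = -4 + (14*((1/30)*16)/3)/3 = -4 + ((14/3)*(8/15))/3 = -4 + (⅓)*(112/45) = -4 + 112/135 = -428/135 ≈ -3.1704)
B + q = -428/135 - 1786 = -241538/135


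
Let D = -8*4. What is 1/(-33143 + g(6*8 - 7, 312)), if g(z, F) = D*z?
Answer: -1/34455 ≈ -2.9023e-5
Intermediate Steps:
D = -32
g(z, F) = -32*z
1/(-33143 + g(6*8 - 7, 312)) = 1/(-33143 - 32*(6*8 - 7)) = 1/(-33143 - 32*(48 - 7)) = 1/(-33143 - 32*41) = 1/(-33143 - 1312) = 1/(-34455) = -1/34455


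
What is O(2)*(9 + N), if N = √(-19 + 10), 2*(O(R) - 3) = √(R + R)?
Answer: 36 + 12*I ≈ 36.0 + 12.0*I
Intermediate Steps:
O(R) = 3 + √2*√R/2 (O(R) = 3 + √(R + R)/2 = 3 + √(2*R)/2 = 3 + (√2*√R)/2 = 3 + √2*√R/2)
N = 3*I (N = √(-9) = 3*I ≈ 3.0*I)
O(2)*(9 + N) = (3 + √2*√2/2)*(9 + 3*I) = (3 + 1)*(9 + 3*I) = 4*(9 + 3*I) = 36 + 12*I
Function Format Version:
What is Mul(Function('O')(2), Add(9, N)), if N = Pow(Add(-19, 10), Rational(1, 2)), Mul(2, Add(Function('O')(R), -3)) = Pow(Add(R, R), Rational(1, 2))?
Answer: Add(36, Mul(12, I)) ≈ Add(36.000, Mul(12.000, I))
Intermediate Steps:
Function('O')(R) = Add(3, Mul(Rational(1, 2), Pow(2, Rational(1, 2)), Pow(R, Rational(1, 2)))) (Function('O')(R) = Add(3, Mul(Rational(1, 2), Pow(Add(R, R), Rational(1, 2)))) = Add(3, Mul(Rational(1, 2), Pow(Mul(2, R), Rational(1, 2)))) = Add(3, Mul(Rational(1, 2), Mul(Pow(2, Rational(1, 2)), Pow(R, Rational(1, 2))))) = Add(3, Mul(Rational(1, 2), Pow(2, Rational(1, 2)), Pow(R, Rational(1, 2)))))
N = Mul(3, I) (N = Pow(-9, Rational(1, 2)) = Mul(3, I) ≈ Mul(3.0000, I))
Mul(Function('O')(2), Add(9, N)) = Mul(Add(3, Mul(Rational(1, 2), Pow(2, Rational(1, 2)), Pow(2, Rational(1, 2)))), Add(9, Mul(3, I))) = Mul(Add(3, 1), Add(9, Mul(3, I))) = Mul(4, Add(9, Mul(3, I))) = Add(36, Mul(12, I))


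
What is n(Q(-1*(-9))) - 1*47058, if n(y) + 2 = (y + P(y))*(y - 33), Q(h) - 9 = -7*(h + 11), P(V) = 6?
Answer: -26560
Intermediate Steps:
Q(h) = -68 - 7*h (Q(h) = 9 - 7*(h + 11) = 9 - 7*(11 + h) = 9 + (-77 - 7*h) = -68 - 7*h)
n(y) = -2 + (-33 + y)*(6 + y) (n(y) = -2 + (y + 6)*(y - 33) = -2 + (6 + y)*(-33 + y) = -2 + (-33 + y)*(6 + y))
n(Q(-1*(-9))) - 1*47058 = (-200 + (-68 - (-7)*(-9))² - 27*(-68 - (-7)*(-9))) - 1*47058 = (-200 + (-68 - 7*9)² - 27*(-68 - 7*9)) - 47058 = (-200 + (-68 - 63)² - 27*(-68 - 63)) - 47058 = (-200 + (-131)² - 27*(-131)) - 47058 = (-200 + 17161 + 3537) - 47058 = 20498 - 47058 = -26560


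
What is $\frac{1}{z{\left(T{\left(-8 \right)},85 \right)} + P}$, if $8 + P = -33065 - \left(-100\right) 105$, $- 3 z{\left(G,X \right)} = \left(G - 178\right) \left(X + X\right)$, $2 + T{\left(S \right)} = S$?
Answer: $- \frac{3}{35759} \approx -8.3895 \cdot 10^{-5}$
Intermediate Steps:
$T{\left(S \right)} = -2 + S$
$z{\left(G,X \right)} = - \frac{2 X \left(-178 + G\right)}{3}$ ($z{\left(G,X \right)} = - \frac{\left(G - 178\right) \left(X + X\right)}{3} = - \frac{\left(-178 + G\right) 2 X}{3} = - \frac{2 X \left(-178 + G\right)}{3}$)
$P = -22573$ ($P = -8 - \left(33065 - 10500\right) = -8 - 22565 = -22573$)
$\frac{1}{z{\left(T{\left(-8 \right)},85 \right)} + P} = \frac{1}{\frac{2}{3} \cdot 85 \left(178 - \left(-2 - 8\right)\right) - 22573} = \frac{1}{\frac{2}{3} \cdot 85 \left(178 - -10\right) - 22573} = \frac{1}{\frac{2}{3} \cdot 85 \left(178 + 10\right) - 22573} = \frac{1}{\frac{2}{3} \cdot 85 \cdot 188 - 22573} = \frac{1}{\frac{31960}{3} - 22573} = \frac{1}{- \frac{35759}{3}} = - \frac{3}{35759}$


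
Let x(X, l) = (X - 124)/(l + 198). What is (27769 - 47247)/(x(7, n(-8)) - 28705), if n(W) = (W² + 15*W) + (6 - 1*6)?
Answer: 2765876/4076227 ≈ 0.67854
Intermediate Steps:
n(W) = W² + 15*W (n(W) = (W² + 15*W) + (6 - 6) = (W² + 15*W) + 0 = W² + 15*W)
x(X, l) = (-124 + X)/(198 + l)
(27769 - 47247)/(x(7, n(-8)) - 28705) = (27769 - 47247)/((-124 + 7)/(198 - 8*(15 - 8)) - 28705) = -19478/(-117/(198 - 8*7) - 28705) = -19478/(-117/(198 - 56) - 28705) = -19478/(-117/142 - 28705) = -19478/(-4076227/142) = -19478*(-142/4076227) = 2765876/4076227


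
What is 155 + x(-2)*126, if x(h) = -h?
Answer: 407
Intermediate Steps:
155 + x(-2)*126 = 155 - 1*(-2)*126 = 155 + 2*126 = 155 + 252 = 407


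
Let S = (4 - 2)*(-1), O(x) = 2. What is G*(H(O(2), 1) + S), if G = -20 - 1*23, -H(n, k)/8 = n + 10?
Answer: 4214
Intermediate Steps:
H(n, k) = -80 - 8*n (H(n, k) = -8*(n + 10) = -8*(10 + n) = -80 - 8*n)
S = -2 (S = 2*(-1) = -2)
G = -43 (G = -20 - 23 = -43)
G*(H(O(2), 1) + S) = -43*((-80 - 8*2) - 2) = -43*((-80 - 16) - 2) = -43*(-96 - 2) = -43*(-98) = 4214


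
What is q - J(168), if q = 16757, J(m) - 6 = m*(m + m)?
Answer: -39697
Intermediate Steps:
J(m) = 6 + 2*m² (J(m) = 6 + m*(m + m) = 6 + m*(2*m) = 6 + 2*m²)
q - J(168) = 16757 - (6 + 2*168²) = 16757 - (6 + 2*28224) = 16757 - (6 + 56448) = 16757 - 1*56454 = 16757 - 56454 = -39697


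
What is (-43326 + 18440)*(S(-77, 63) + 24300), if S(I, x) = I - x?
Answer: -601245760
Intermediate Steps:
(-43326 + 18440)*(S(-77, 63) + 24300) = (-43326 + 18440)*((-77 - 1*63) + 24300) = -24886*((-77 - 63) + 24300) = -24886*(-140 + 24300) = -24886*24160 = -601245760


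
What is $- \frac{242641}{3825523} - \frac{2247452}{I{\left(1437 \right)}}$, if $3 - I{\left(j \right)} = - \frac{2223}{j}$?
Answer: $- \frac{2059144460752391}{4165994547} \approx -4.9427 \cdot 10^{5}$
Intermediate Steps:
$I{\left(j \right)} = 3 + \frac{2223}{j}$ ($I{\left(j \right)} = 3 - - \frac{2223}{j} = 3 + \frac{2223}{j}$)
$- \frac{242641}{3825523} - \frac{2247452}{I{\left(1437 \right)}} = - \frac{242641}{3825523} - \frac{2247452}{3 + \frac{2223}{1437}} = \left(-242641\right) \frac{1}{3825523} - \frac{2247452}{3 + 2223 \cdot \frac{1}{1437}} = - \frac{242641}{3825523} - \frac{2247452}{3 + \frac{741}{479}} = - \frac{242641}{3825523} - \frac{2247452}{\frac{2178}{479}} = - \frac{242641}{3825523} - \frac{538264754}{1089} = - \frac{2059144460752391}{4165994547}$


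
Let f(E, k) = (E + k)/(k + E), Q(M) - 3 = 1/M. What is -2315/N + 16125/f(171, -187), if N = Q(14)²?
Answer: 29361385/1849 ≈ 15880.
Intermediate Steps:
Q(M) = 3 + 1/M
N = 1849/196 (N = (3 + 1/14)² = (43/14)² = 1849/196 ≈ 9.4337)
f(E, k) = 1 (f(E, k) = (E + k)/(E + k) = 1)
-2315/N + 16125/f(171, -187) = -2315/1849/196 + 16125/1 = -2315*196/1849 + 16125*1 = -453740/1849 + 16125 = 29361385/1849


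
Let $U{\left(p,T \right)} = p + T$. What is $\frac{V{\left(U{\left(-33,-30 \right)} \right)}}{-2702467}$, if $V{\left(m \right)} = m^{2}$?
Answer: $- \frac{3969}{2702467} \approx -0.0014687$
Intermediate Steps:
$U{\left(p,T \right)} = T + p$
$\frac{V{\left(U{\left(-33,-30 \right)} \right)}}{-2702467} = \frac{\left(-30 - 33\right)^{2}}{-2702467} = \left(-63\right)^{2} \left(- \frac{1}{2702467}\right) = 3969 \left(- \frac{1}{2702467}\right) = - \frac{3969}{2702467}$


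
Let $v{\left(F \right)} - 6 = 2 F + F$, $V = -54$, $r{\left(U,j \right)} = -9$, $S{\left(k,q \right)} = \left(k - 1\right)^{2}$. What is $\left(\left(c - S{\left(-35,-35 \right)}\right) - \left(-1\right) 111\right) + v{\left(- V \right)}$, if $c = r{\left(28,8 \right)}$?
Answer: $-1026$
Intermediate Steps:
$S{\left(k,q \right)} = \left(-1 + k\right)^{2}$
$c = -9$
$v{\left(F \right)} = 6 + 3 F$ ($v{\left(F \right)} = 6 + \left(2 F + F\right) = 6 + 3 F$)
$\left(\left(c - S{\left(-35,-35 \right)}\right) - \left(-1\right) 111\right) + v{\left(- V \right)} = \left(\left(-9 - \left(-1 - 35\right)^{2}\right) - \left(-1\right) 111\right) + \left(6 + 3 \left(\left(-1\right) \left(-54\right)\right)\right) = \left(\left(-9 - \left(-36\right)^{2}\right) - -111\right) + \left(6 + 3 \cdot 54\right) = \left(\left(-9 - 1296\right) + 111\right) + \left(6 + 162\right) = \left(\left(-9 - 1296\right) + 111\right) + 168 = \left(-1305 + 111\right) + 168 = -1194 + 168 = -1026$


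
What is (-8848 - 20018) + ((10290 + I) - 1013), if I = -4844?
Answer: -24433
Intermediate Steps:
(-8848 - 20018) + ((10290 + I) - 1013) = (-8848 - 20018) + ((10290 - 4844) - 1013) = -28866 + (5446 - 1013) = -28866 + 4433 = -24433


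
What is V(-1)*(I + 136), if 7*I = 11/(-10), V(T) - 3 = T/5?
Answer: 9509/25 ≈ 380.36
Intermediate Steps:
V(T) = 3 + T/5
I = -11/70 (I = (11/(-10))/7 = (-⅒*11)/7 = (⅐)*(-11/10) = -11/70 ≈ -0.15714)
V(-1)*(I + 136) = (3 + (⅕)*(-1))*(-11/70 + 136) = (3 - ⅕)*(9509/70) = (14/5)*(9509/70) = 9509/25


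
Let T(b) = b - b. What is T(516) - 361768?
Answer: -361768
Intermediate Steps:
T(b) = 0
T(516) - 361768 = 0 - 361768 = -361768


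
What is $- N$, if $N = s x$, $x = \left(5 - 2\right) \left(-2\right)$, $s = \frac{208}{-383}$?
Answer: $- \frac{1248}{383} \approx -3.2585$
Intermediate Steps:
$s = - \frac{208}{383}$ ($s = 208 \left(- \frac{1}{383}\right) = - \frac{208}{383} \approx -0.54308$)
$x = -6$ ($x = 3 \left(-2\right) = -6$)
$N = \frac{1248}{383}$ ($N = \left(- \frac{208}{383}\right) \left(-6\right) = \frac{1248}{383} \approx 3.2585$)
$- N = \left(-1\right) \frac{1248}{383} = - \frac{1248}{383}$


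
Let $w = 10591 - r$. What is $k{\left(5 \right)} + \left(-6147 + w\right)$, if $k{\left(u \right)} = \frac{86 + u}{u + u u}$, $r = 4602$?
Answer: $- \frac{4649}{30} \approx -154.97$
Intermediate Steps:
$w = 5989$ ($w = 10591 - 4602 = 5989$)
$k{\left(u \right)} = \frac{86 + u}{u + u^{2}}$
$k{\left(5 \right)} + \left(-6147 + w\right) = \frac{86 + 5}{5 \left(1 + 5\right)} + \left(-6147 + 5989\right) = \frac{1}{5} \cdot \frac{1}{6} \cdot 91 - 158 = \frac{91}{30} - 158 = - \frac{4649}{30}$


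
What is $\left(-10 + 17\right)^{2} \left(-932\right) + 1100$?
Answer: $-44568$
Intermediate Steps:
$\left(-10 + 17\right)^{2} \left(-932\right) + 1100 = 7^{2} \left(-932\right) + 1100 = 49 \left(-932\right) + 1100 = -45668 + 1100 = -44568$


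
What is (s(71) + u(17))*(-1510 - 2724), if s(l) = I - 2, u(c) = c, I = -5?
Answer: -42340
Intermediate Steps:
s(l) = -7 (s(l) = -5 - 2 = -7)
(s(71) + u(17))*(-1510 - 2724) = (-7 + 17)*(-1510 - 2724) = 10*(-4234) = -42340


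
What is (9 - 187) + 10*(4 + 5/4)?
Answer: -251/2 ≈ -125.50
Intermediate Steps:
(9 - 187) + 10*(4 + 5/4) = -178 + 10*(4 + 5*(¼)) = -178 + 10*(4 + 5/4) = -178 + 10*(21/4) = -178 + 105/2 = -251/2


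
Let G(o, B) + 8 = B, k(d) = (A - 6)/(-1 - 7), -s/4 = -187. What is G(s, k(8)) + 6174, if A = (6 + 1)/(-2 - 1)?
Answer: 148009/24 ≈ 6167.0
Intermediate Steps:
s = 748 (s = -4*(-187) = 748)
A = -7/3 (A = 7/(-3) = 7*(-⅓) = -7/3 ≈ -2.3333)
k(d) = 25/24 (k(d) = (-7/3 - 6)/(-1 - 7) = -25/3/(-8) = -25/3*(-⅛) = 25/24)
G(o, B) = -8 + B
G(s, k(8)) + 6174 = (-8 + 25/24) + 6174 = -167/24 + 6174 = 148009/24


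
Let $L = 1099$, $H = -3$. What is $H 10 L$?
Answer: $-32970$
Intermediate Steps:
$H 10 L = \left(-3\right) 10 \cdot 1099 = \left(-30\right) 1099 = -32970$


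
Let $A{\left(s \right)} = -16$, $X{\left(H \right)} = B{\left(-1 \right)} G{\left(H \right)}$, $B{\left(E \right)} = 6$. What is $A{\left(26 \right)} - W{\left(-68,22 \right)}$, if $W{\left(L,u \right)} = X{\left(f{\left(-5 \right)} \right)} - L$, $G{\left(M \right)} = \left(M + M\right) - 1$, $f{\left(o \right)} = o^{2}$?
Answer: $-378$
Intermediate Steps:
$G{\left(M \right)} = -1 + 2 M$ ($G{\left(M \right)} = 2 M - 1 = -1 + 2 M$)
$X{\left(H \right)} = -6 + 12 H$ ($X{\left(H \right)} = 6 \left(-1 + 2 H\right) = -6 + 12 H$)
$W{\left(L,u \right)} = 294 - L$ ($W{\left(L,u \right)} = \left(-6 + 12 \left(-5\right)^{2}\right) - L = \left(-6 + 12 \cdot 25\right) - L = \left(-6 + 300\right) - L = 294 - L$)
$A{\left(26 \right)} - W{\left(-68,22 \right)} = -16 - \left(294 - -68\right) = -16 - \left(294 + 68\right) = -16 - 362 = -378$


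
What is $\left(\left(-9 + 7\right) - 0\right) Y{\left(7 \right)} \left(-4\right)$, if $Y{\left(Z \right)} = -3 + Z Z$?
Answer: $368$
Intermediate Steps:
$Y{\left(Z \right)} = -3 + Z^{2}$
$\left(\left(-9 + 7\right) - 0\right) Y{\left(7 \right)} \left(-4\right) = \left(\left(-9 + 7\right) - 0\right) \left(-3 + 7^{2}\right) \left(-4\right) = \left(-2 + \left(-3 + 3\right)\right) \left(-3 + 49\right) \left(-4\right) = \left(-2 + 0\right) 46 \left(-4\right) = \left(-2\right) 46 \left(-4\right) = \left(-92\right) \left(-4\right) = 368$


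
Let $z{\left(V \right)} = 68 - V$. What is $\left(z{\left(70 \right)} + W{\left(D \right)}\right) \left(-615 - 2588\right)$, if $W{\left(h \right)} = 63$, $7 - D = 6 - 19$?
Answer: $-195383$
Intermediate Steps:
$D = 20$ ($D = 7 - \left(6 - 19\right) = 7 - -13 = 7 + 13 = 20$)
$\left(z{\left(70 \right)} + W{\left(D \right)}\right) \left(-615 - 2588\right) = \left(\left(68 - 70\right) + 63\right) \left(-615 - 2588\right) = \left(\left(68 - 70\right) + 63\right) \left(-3203\right) = \left(-2 + 63\right) \left(-3203\right) = 61 \left(-3203\right) = -195383$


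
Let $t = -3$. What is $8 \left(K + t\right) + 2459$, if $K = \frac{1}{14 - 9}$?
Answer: $\frac{12183}{5} \approx 2436.6$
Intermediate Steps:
$K = \frac{1}{5} \approx 0.2$
$8 \left(K + t\right) + 2459 = 8 \left(\frac{1}{5} - 3\right) + 2459 = 8 \left(- \frac{14}{5}\right) + 2459 = - \frac{112}{5} + 2459 = \frac{12183}{5}$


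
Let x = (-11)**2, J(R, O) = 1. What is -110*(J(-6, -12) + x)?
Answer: -13420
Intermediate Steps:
x = 121
-110*(J(-6, -12) + x) = -110*(1 + 121) = -110*122 = -13420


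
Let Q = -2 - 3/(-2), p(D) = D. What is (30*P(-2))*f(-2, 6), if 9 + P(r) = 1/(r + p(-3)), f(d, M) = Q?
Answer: 138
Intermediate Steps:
Q = -½ (Q = -2 - 3*(-½) = -2 + 3/2 = -½ ≈ -0.50000)
f(d, M) = -½
P(r) = -9 + 1/(-3 + r) (P(r) = -9 + 1/(r - 3) = -9 + 1/(-3 + r))
(30*P(-2))*f(-2, 6) = (30*((28 - 9*(-2))/(-3 - 2)))*(-½) = (30*((28 + 18)/(-5)))*(-½) = (30*(-⅕*46))*(-½) = (30*(-46/5))*(-½) = -276*(-½) = 138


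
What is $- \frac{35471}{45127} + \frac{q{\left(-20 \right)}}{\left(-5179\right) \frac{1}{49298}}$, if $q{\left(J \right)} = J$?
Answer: $\frac{44309712611}{233712733} \approx 189.59$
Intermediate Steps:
$- \frac{35471}{45127} + \frac{q{\left(-20 \right)}}{\left(-5179\right) \frac{1}{49298}} = - \frac{35471}{45127} - \frac{20}{\left(-5179\right) \frac{1}{49298}} = \left(-35471\right) \frac{1}{45127} - \frac{20}{\left(-5179\right) \frac{1}{49298}} = - \frac{35471}{45127} - \frac{20}{- \frac{5179}{49298}} = - \frac{35471}{45127} - - \frac{985960}{5179} = - \frac{35471}{45127} + \frac{985960}{5179} = \frac{44309712611}{233712733}$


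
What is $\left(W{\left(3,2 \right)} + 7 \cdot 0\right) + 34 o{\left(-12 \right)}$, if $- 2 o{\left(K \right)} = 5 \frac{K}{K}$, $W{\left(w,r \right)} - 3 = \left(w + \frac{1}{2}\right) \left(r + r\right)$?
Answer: $-68$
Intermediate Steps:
$W{\left(w,r \right)} = 3 + 2 r \left(\frac{1}{2} + w\right)$ ($W{\left(w,r \right)} = 3 + \left(w + \frac{1}{2}\right) \left(r + r\right) = 3 + \left(w + \frac{1}{2}\right) 2 r = 3 + \left(\frac{1}{2} + w\right) 2 r = 3 + 2 r \left(\frac{1}{2} + w\right)$)
$o{\left(K \right)} = - \frac{5}{2}$ ($o{\left(K \right)} = - \frac{5 \frac{K}{K}}{2} = - \frac{5 \cdot 1}{2} = \left(- \frac{1}{2}\right) 5 = - \frac{5}{2}$)
$\left(W{\left(3,2 \right)} + 7 \cdot 0\right) + 34 o{\left(-12 \right)} = \left(\left(3 + 2 + 2 \cdot 2 \cdot 3\right) + 7 \cdot 0\right) + 34 \left(- \frac{5}{2}\right) = \left(\left(3 + 2 + 12\right) + 0\right) - 85 = \left(17 + 0\right) - 85 = 17 - 85 = -68$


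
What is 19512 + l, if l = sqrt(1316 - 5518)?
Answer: 19512 + I*sqrt(4202) ≈ 19512.0 + 64.823*I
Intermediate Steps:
l = I*sqrt(4202) (l = sqrt(-4202) = I*sqrt(4202) ≈ 64.823*I)
19512 + l = 19512 + I*sqrt(4202)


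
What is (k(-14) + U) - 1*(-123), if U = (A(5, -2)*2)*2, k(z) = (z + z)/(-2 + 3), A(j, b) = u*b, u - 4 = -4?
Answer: 95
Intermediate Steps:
u = 0 (u = 4 - 4 = 0)
A(j, b) = 0 (A(j, b) = 0*b = 0)
k(z) = 2*z (k(z) = (2*z)/1 = (2*z)*1 = 2*z)
U = 0 (U = (0*2)*2 = 0*2 = 0)
(k(-14) + U) - 1*(-123) = (2*(-14) + 0) - 1*(-123) = (-28 + 0) + 123 = -28 + 123 = 95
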